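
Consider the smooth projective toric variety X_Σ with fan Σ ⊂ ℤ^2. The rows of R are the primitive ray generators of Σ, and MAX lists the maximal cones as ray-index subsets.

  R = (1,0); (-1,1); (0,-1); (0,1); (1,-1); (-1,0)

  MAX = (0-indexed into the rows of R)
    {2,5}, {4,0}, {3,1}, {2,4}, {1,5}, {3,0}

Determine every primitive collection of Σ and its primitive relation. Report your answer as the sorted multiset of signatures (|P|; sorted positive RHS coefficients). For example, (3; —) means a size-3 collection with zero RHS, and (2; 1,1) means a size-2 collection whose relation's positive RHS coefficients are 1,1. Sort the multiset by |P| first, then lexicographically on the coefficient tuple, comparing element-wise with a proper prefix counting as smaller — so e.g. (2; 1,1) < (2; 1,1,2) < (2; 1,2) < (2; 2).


The 9 primitive collections of Σ (r=6, n=2):

  • {0,5}:  v_{0} + v_{5} = 0 — sig = (2; —)
  • {1,4}:  v_{1} + v_{4} = 0 — sig = (2; —)
  • {2,3}:  v_{2} + v_{3} = 0 — sig = (2; —)
  • {0,1}:  v_{0} + v_{1} = v_{3} — sig = (2; 1)
  • {0,2}:  v_{0} + v_{2} = v_{4} — sig = (2; 1)
  • {1,2}:  v_{1} + v_{2} = v_{5} — sig = (2; 1)
  • {3,4}:  v_{3} + v_{4} = v_{0} — sig = (2; 1)
  • {3,5}:  v_{3} + v_{5} = v_{1} — sig = (2; 1)
  • {4,5}:  v_{4} + v_{5} = v_{2} — sig = (2; 1)

Signatures (|P|; sorted positive RHS coefficients), sorted:
    (2; —)
    (2; —)
    (2; —)
    (2; 1)
    (2; 1)
    (2; 1)
    (2; 1)
    (2; 1)
    (2; 1)


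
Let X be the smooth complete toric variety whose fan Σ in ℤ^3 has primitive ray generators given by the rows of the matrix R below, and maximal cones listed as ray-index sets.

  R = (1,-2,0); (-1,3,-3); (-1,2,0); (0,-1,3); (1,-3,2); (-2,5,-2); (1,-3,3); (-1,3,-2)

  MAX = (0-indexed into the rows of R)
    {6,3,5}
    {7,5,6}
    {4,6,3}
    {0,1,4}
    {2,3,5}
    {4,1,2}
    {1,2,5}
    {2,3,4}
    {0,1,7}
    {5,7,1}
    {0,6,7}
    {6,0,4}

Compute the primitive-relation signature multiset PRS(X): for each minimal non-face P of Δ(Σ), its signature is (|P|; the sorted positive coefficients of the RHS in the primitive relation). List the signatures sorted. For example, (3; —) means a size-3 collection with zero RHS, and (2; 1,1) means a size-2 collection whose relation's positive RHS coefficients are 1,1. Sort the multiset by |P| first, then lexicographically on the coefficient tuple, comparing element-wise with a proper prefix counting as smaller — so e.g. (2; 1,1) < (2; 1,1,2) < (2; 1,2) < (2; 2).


10 collections generate NE(X_Σ); each relation:

  P={0,2}:  v_{0} + v_{2} = 0 ; sig = (2; —)
  P={1,6}:  v_{1} + v_{6} = 0 ; sig = (2; —)
  P={4,7}:  v_{4} + v_{7} = 0 ; sig = (2; —)
  P={0,3}:  v_{0} + v_{3} = v_{6} ; sig = (2; 1)
  P={0,5}:  v_{0} + v_{5} = v_{7} ; sig = (2; 1)
  P={1,3}:  v_{1} + v_{3} = v_{2} ; sig = (2; 1)
  P={2,6}:  v_{2} + v_{6} = v_{3} ; sig = (2; 1)
  P={2,7}:  v_{2} + v_{7} = v_{5} ; sig = (2; 1)
  P={4,5}:  v_{4} + v_{5} = v_{2} ; sig = (2; 1)
  P={3,7}:  v_{3} + v_{7} = v_{5} + v_{6} ; sig = (2; 1,1)

Sorted signature multiset PRS(X):
    (2; —)
    (2; —)
    (2; —)
    (2; 1)
    (2; 1)
    (2; 1)
    (2; 1)
    (2; 1)
    (2; 1)
    (2; 1,1)


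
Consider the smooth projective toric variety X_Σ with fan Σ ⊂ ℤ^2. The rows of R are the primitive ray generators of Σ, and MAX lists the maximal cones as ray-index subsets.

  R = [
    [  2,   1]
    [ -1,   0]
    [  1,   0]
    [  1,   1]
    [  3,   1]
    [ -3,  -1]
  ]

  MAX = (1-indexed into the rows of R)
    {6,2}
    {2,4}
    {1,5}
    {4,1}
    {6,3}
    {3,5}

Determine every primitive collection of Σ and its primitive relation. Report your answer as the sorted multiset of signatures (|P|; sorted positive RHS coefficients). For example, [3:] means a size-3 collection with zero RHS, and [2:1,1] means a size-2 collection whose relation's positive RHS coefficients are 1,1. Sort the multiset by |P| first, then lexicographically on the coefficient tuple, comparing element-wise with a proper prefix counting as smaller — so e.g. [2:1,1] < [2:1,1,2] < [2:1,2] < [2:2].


9 collections generate NE(X_Σ); each relation:

  P={2,3}:  v_{2} + v_{3} = 0 — sig = [2:]
  P={5,6}:  v_{5} + v_{6} = 0 — sig = [2:]
  P={1,2}:  v_{1} + v_{2} = v_{4} — sig = [2:1]
  P={1,3}:  v_{1} + v_{3} = v_{5} — sig = [2:1]
  P={1,6}:  v_{1} + v_{6} = v_{2} — sig = [2:1]
  P={2,5}:  v_{2} + v_{5} = v_{1} — sig = [2:1]
  P={3,4}:  v_{3} + v_{4} = v_{1} — sig = [2:1]
  P={4,5}:  v_{4} + v_{5} = 2·v_{1} — sig = [2:2]
  P={4,6}:  v_{4} + v_{6} = 2·v_{2} — sig = [2:2]

Sorted signature multiset PRS(X):
{ [2:] ×2,  [2:1] ×5,  [2:2] ×2 }


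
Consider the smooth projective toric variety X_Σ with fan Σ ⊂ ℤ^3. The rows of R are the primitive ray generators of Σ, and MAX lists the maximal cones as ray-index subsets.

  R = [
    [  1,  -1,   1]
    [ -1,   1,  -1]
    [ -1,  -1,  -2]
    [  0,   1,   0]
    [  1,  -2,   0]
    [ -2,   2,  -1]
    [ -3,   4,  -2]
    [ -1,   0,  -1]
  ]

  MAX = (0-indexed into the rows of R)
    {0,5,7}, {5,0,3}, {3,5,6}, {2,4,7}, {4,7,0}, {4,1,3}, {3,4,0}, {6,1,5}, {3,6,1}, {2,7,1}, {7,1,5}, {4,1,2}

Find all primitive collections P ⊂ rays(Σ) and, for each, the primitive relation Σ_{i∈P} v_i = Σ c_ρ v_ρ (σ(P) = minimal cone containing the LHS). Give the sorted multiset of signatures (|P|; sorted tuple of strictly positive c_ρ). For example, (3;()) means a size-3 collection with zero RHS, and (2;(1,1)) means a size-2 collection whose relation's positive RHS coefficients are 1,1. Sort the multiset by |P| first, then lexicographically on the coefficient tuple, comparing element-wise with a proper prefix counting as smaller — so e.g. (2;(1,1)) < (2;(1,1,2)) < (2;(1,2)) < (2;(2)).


The 12 primitive collections of Σ (r=8, n=3):

  P={0,1}:  v_{0} + v_{1} = 0 — sig = (2;())
  P={3,7}:  v_{3} + v_{7} = v_{1} — sig = (2;(1))
  P={4,5}:  v_{4} + v_{5} = v_{7} — sig = (2;(1))
  P={0,2}:  v_{0} + v_{2} = v_{4} + v_{7} — sig = (2;(1,1))
  P={0,6}:  v_{0} + v_{6} = v_{3} + v_{5} — sig = (2;(1,1))
  P={2,3}:  v_{2} + v_{3} = 2·v_{1} + v_{4} — sig = (2;(1,2))
  P={2,5}:  v_{2} + v_{5} = v_{1} + 2·v_{7} — sig = (2;(1,2))
  P={6,7}:  v_{6} + v_{7} = 2·v_{1} + v_{5} — sig = (2;(1,2))
  P={2,6}:  v_{2} + v_{6} = 3·v_{1} + v_{7} — sig = (2;(1,3))
  P={4,6}:  v_{4} + v_{6} = 2·v_{1} — sig = (2;(2))
  P={1,3,5}:  v_{1} + v_{3} + v_{5} = v_{6} — sig = (3;(1))
  P={1,4,7}:  v_{1} + v_{4} + v_{7} = v_{2} — sig = (3;(1))

Sorted signature multiset PRS(X):
    |P|=2: 10 collections, coeffs (), (1), (1), (1,1), (1,1), (1,2), (1,2), (1,2), (1,3), (2)
    |P|=3: 2 collections, coeffs (1), (1)


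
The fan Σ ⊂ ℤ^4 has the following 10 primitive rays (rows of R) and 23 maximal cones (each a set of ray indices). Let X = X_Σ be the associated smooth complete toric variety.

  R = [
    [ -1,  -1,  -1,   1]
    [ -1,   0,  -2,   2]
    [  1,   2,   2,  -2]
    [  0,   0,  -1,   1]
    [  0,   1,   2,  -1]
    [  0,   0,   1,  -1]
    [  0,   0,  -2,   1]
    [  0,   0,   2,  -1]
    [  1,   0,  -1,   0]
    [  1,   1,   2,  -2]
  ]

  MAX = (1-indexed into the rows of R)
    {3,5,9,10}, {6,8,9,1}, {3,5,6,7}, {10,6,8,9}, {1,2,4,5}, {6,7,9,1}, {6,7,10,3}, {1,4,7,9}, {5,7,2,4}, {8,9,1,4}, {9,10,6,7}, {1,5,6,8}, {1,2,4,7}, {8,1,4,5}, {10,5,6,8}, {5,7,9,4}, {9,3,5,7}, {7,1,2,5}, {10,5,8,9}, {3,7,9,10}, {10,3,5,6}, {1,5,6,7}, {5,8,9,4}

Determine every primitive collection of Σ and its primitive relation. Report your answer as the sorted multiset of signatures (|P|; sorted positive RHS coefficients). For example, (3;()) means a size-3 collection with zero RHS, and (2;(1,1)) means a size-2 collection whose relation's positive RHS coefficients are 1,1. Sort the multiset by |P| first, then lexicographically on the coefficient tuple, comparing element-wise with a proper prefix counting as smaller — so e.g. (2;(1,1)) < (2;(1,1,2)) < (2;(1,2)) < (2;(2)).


17 collections generate NE(X_Σ); each relation:

  P = {4,6}:  v_{4} + v_{6} = 0 ; sig = (2;())
  P = {7,8}:  v_{7} + v_{8} = 0 ; sig = (2;())
  P = {1,10}:  v_{1} + v_{10} = v_{6} ; sig = (2;(1))
  P = {2,9}:  v_{2} + v_{9} = v_{4} + v_{7} ; sig = (2;(1,1))
  P = {2,10}:  v_{2} + v_{10} = v_{5} + v_{7} ; sig = (2;(1,1))
  P = {3,8}:  v_{3} + v_{8} = v_{5} + v_{10} ; sig = (2;(1,1))
  P = {4,10}:  v_{4} + v_{10} = v_{5} + v_{9} ; sig = (2;(1,1))
  P = {1,3}:  v_{1} + v_{3} = v_{5} + v_{6} + v_{7} ; sig = (2;(1,1,1))
  P = {2,6}:  v_{2} + v_{6} = v_{1} + v_{5} + v_{7} ; sig = (2;(1,1,1))
  P = {2,8}:  v_{2} + v_{8} = v_{1} + v_{4} + v_{5} ; sig = (2;(1,1,1))
  P = {3,4}:  v_{3} + v_{4} = 2·v_{5} + v_{7} + v_{9} ; sig = (2;(1,1,2))
  P = {2,3}:  v_{2} + v_{3} = 2·v_{5} + 2·v_{7} ; sig = (2;(2,2))
  P = {1,5,9}:  v_{1} + v_{5} + v_{9} = 0 ; sig = (3;())
  P = {5,6,9}:  v_{5} + v_{6} + v_{9} = v_{10} ; sig = (3;(1))
  P = {5,7,10}:  v_{5} + v_{7} + v_{10} = v_{3} ; sig = (3;(1))
  P = {3,6,9}:  v_{3} + v_{6} + v_{9} = v_{7} + 2·v_{10} ; sig = (3;(1,2))
  P = {1,4,5,7}:  v_{1} + v_{4} + v_{5} + v_{7} = v_{2} ; sig = (4;(1))

so the primitive-relation signature multiset is
{ (2;()) ×2,  (2;(1)),  (2;(1,1)) ×4,  (2;(1,1,1)) ×3,  (2;(1,1,2)),  (2;(2,2)),  (3;()),  (3;(1)) ×2,  (3;(1,2)),  (4;(1)) }


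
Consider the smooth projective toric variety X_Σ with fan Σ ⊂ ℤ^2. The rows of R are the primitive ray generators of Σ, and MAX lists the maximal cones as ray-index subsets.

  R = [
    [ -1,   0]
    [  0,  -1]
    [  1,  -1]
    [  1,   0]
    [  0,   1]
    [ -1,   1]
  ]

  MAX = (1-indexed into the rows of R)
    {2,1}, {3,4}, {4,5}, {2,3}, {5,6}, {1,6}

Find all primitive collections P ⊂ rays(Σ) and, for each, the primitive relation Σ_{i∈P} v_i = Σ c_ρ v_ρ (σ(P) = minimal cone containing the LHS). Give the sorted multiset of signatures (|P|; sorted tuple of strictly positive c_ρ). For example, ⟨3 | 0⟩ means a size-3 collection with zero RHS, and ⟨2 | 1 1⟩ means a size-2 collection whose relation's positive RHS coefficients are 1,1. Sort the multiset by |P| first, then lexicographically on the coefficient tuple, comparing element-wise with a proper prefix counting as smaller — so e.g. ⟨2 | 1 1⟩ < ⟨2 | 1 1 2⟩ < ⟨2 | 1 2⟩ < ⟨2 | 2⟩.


Minimal non-faces — 9 found among 6 rays, 6 max cones:

  {1,4}:  v_{1} + v_{4} = 0  →  sig = ⟨2 | 0⟩
  {2,5}:  v_{2} + v_{5} = 0  →  sig = ⟨2 | 0⟩
  {3,6}:  v_{3} + v_{6} = 0  →  sig = ⟨2 | 0⟩
  {1,3}:  v_{1} + v_{3} = v_{2}  →  sig = ⟨2 | 1⟩
  {1,5}:  v_{1} + v_{5} = v_{6}  →  sig = ⟨2 | 1⟩
  {2,4}:  v_{2} + v_{4} = v_{3}  →  sig = ⟨2 | 1⟩
  {2,6}:  v_{2} + v_{6} = v_{1}  →  sig = ⟨2 | 1⟩
  {3,5}:  v_{3} + v_{5} = v_{4}  →  sig = ⟨2 | 1⟩
  {4,6}:  v_{4} + v_{6} = v_{5}  →  sig = ⟨2 | 1⟩

so the primitive-relation signature multiset is
    ⟨2 | 0⟩
    ⟨2 | 0⟩
    ⟨2 | 0⟩
    ⟨2 | 1⟩
    ⟨2 | 1⟩
    ⟨2 | 1⟩
    ⟨2 | 1⟩
    ⟨2 | 1⟩
    ⟨2 | 1⟩


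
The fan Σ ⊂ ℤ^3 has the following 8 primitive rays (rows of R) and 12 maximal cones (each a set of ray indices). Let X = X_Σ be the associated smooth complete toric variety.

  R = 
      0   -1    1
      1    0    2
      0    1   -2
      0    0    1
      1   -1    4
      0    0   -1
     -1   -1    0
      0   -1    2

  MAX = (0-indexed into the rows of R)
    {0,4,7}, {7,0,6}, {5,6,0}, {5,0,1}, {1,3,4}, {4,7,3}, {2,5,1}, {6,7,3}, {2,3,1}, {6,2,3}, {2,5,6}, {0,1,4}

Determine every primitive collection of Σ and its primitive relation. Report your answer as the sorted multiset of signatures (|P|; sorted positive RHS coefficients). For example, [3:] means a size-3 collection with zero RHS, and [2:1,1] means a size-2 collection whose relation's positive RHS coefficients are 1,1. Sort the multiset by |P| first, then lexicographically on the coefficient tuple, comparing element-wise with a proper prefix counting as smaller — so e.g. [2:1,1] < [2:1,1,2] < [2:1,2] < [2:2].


10 minimal non-faces of Δ(Σ) (on 8 rays):

  P = {2,7}:  v_{2} + v_{7} = 0  ⟹  sig = [2:]
  P = {3,5}:  v_{3} + v_{5} = 0  ⟹  sig = [2:]
  P = {0,2}:  v_{0} + v_{2} = v_{5}  ⟹  sig = [2:1]
  P = {0,3}:  v_{0} + v_{3} = v_{7}  ⟹  sig = [2:1]
  P = {1,6}:  v_{1} + v_{6} = v_{7}  ⟹  sig = [2:1]
  P = {1,7}:  v_{1} + v_{7} = v_{4}  ⟹  sig = [2:1]
  P = {2,4}:  v_{2} + v_{4} = v_{1}  ⟹  sig = [2:1]
  P = {5,7}:  v_{5} + v_{7} = v_{0}  ⟹  sig = [2:1]
  P = {4,5}:  v_{4} + v_{5} = v_{0} + v_{1}  ⟹  sig = [2:1,1]
  P = {4,6}:  v_{4} + v_{6} = 2·v_{7}  ⟹  sig = [2:2]

Hence PRS(X_Σ) =
    |P|=2: 10 collections, coeffs (), (), (1), (1), (1), (1), (1), (1), (1,1), (2)


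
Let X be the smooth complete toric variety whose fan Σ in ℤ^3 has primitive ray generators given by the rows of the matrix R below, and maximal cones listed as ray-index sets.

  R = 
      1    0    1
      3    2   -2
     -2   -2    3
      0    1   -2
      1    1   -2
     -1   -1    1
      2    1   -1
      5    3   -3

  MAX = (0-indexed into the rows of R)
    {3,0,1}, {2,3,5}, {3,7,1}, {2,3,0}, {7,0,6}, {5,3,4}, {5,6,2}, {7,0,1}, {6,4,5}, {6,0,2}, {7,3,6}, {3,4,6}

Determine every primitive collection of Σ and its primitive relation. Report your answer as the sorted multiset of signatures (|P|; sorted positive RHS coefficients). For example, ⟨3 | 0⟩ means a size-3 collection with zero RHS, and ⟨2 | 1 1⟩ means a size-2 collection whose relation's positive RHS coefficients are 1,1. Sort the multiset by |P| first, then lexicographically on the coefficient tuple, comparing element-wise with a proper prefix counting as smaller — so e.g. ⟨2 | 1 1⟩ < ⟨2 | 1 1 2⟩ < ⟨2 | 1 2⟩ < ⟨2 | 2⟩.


14 minimal non-faces of Δ(Σ) (on 8 rays):

  P = {0,4}:  v_{0} + v_{4} = v_{6}  →  sig = ⟨2 | 1⟩
  P = {1,2}:  v_{1} + v_{2} = v_{0}  →  sig = ⟨2 | 1⟩
  P = {1,5}:  v_{1} + v_{5} = v_{6}  →  sig = ⟨2 | 1⟩
  P = {1,6}:  v_{1} + v_{6} = v_{7}  →  sig = ⟨2 | 1⟩
  P = {2,4}:  v_{2} + v_{4} = v_{5}  →  sig = ⟨2 | 1⟩
  P = {0,5}:  v_{0} + v_{5} = v_{2} + v_{6}  →  sig = ⟨2 | 1 1⟩
  P = {2,7}:  v_{2} + v_{7} = v_{0} + v_{6}  →  sig = ⟨2 | 1 1⟩
  P = {1,4}:  v_{1} + v_{4} = v_{3} + 2·v_{6}  →  sig = ⟨2 | 1 2⟩
  P = {4,7}:  v_{4} + v_{7} = v_{3} + 3·v_{6}  →  sig = ⟨2 | 1 3⟩
  P = {5,7}:  v_{5} + v_{7} = 2·v_{6}  →  sig = ⟨2 | 2⟩
  P = {2,3,6}:  v_{2} + v_{3} + v_{6} = 0  →  sig = ⟨3 | 0⟩
  P = {0,3,6}:  v_{0} + v_{3} + v_{6} = v_{1}  →  sig = ⟨3 | 1⟩
  P = {3,5,6}:  v_{3} + v_{5} + v_{6} = v_{4}  →  sig = ⟨3 | 1⟩
  P = {0,3,7}:  v_{0} + v_{3} + v_{7} = 2·v_{1}  →  sig = ⟨3 | 2⟩

Hence PRS(X_Σ) =
    |P|=2: 10 collections, coeffs (1), (1), (1), (1), (1), (1,1), (1,1), (1,2), (1,3), (2)
    |P|=3: 4 collections, coeffs (), (1), (1), (2)


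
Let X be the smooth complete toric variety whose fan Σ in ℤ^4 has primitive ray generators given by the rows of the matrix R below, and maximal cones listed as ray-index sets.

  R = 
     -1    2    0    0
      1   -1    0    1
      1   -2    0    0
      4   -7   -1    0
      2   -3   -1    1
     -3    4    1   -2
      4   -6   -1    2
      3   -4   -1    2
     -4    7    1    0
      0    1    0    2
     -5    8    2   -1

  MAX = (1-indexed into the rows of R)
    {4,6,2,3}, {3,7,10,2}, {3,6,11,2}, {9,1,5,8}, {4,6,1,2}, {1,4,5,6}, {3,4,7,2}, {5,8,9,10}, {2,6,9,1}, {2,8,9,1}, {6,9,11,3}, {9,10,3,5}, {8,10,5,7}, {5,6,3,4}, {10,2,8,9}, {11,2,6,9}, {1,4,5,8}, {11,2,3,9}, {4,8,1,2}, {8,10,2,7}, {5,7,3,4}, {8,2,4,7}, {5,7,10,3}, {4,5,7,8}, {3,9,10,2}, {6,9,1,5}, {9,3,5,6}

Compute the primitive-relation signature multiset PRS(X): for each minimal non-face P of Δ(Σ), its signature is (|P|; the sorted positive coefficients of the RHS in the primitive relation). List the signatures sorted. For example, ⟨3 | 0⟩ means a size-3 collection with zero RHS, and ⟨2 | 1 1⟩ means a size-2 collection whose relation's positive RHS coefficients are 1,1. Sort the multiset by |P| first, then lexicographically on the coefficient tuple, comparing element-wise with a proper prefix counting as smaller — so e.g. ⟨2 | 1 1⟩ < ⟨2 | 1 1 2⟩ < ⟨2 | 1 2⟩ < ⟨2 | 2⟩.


Minimal non-faces — 18 found among 11 rays, 27 max cones:

  • {1,3}:  v_{1} + v_{3} = 0  so sig = ⟨2 | 0⟩
  • {4,9}:  v_{4} + v_{9} = 0  so sig = ⟨2 | 0⟩
  • {6,8}:  v_{6} + v_{8} = 0  so sig = ⟨2 | 0⟩
  • {1,7}:  v_{1} + v_{7} = v_{8}  so sig = ⟨2 | 1⟩
  • {2,5}:  v_{2} + v_{5} = v_{8}  so sig = ⟨2 | 1⟩
  • {3,8}:  v_{3} + v_{8} = v_{7}  so sig = ⟨2 | 1⟩
  • {4,10}:  v_{4} + v_{10} = v_{7}  so sig = ⟨2 | 1⟩
  • {6,7}:  v_{6} + v_{7} = v_{3}  so sig = ⟨2 | 1⟩
  • {7,9}:  v_{7} + v_{9} = v_{10}  so sig = ⟨2 | 1⟩
  • {1,10}:  v_{1} + v_{10} = v_{8} + v_{9}  so sig = ⟨2 | 1 1⟩
  • {5,11}:  v_{5} + v_{11} = v_{3} + v_{9}  so sig = ⟨2 | 1 1⟩
  • {6,10}:  v_{6} + v_{10} = v_{3} + v_{9}  so sig = ⟨2 | 1 1⟩
  • {1,11}:  v_{1} + v_{11} = v_{2} + v_{6} + v_{9}  so sig = ⟨2 | 1 1 1⟩
  • {4,11}:  v_{4} + v_{11} = v_{2} + v_{3} + v_{6}  so sig = ⟨2 | 1 1 1⟩
  • {8,11}:  v_{8} + v_{11} = v_{2} + v_{3} + v_{9}  so sig = ⟨2 | 1 1 1⟩
  • {7,11}:  v_{7} + v_{11} = v_{2} + 2·v_{3} + v_{9}  so sig = ⟨2 | 1 1 2⟩
  • {10,11}:  v_{10} + v_{11} = v_{2} + 2·v_{3} + 2·v_{9}  so sig = ⟨2 | 1 2 2⟩
  • {2,3,6,9}:  v_{2} + v_{3} + v_{6} + v_{9} = v_{11}  so sig = ⟨4 | 1⟩

Hence PRS(X_Σ) =
    |P|=2: 17 collections, coeffs (), (), (), (1), (1), (1), (1), (1), (1), (1,1), (1,1), (1,1), (1,1,1), (1,1,1), (1,1,1), (1,1,2), (1,2,2)
    |P|=4: 1 collection, coeffs (1)


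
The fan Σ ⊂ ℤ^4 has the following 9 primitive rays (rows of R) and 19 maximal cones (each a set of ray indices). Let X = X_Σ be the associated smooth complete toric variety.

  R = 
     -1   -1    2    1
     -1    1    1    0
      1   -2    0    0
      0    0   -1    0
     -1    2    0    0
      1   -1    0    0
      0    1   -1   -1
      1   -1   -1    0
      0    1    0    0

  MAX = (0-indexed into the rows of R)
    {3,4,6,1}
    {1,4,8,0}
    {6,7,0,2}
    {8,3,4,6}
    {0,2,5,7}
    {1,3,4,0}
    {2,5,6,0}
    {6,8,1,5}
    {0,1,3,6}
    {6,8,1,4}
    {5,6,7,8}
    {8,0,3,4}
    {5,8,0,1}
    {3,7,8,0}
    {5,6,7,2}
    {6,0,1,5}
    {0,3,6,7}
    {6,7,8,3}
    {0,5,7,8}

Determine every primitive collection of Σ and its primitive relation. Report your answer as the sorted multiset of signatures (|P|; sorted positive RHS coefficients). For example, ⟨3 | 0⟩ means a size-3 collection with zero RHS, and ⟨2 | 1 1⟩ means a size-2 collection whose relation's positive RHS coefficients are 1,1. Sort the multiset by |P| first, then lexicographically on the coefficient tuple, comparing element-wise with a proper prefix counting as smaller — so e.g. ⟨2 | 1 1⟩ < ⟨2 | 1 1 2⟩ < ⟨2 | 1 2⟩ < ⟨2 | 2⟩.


|primitive collections| = 12. Relations:

  P = {1,7}:  v_{1} + v_{7} = 0 — sig = ⟨2 | 0⟩
  P = {2,4}:  v_{2} + v_{4} = 0 — sig = ⟨2 | 0⟩
  P = {2,8}:  v_{2} + v_{8} = v_{5} — sig = ⟨2 | 1⟩
  P = {3,5}:  v_{3} + v_{5} = v_{7} — sig = ⟨2 | 1⟩
  P = {4,5}:  v_{4} + v_{5} = v_{8} — sig = ⟨2 | 1⟩
  P = {4,7}:  v_{4} + v_{7} = v_{3} + v_{8} — sig = ⟨2 | 1 1⟩
  P = {1,2}:  v_{1} + v_{2} = v_{0} + v_{5} + v_{6} — sig = ⟨2 | 1 1 1⟩
  P = {2,3}:  v_{2} + v_{3} = v_{0} + v_{6} + 2·v_{7} — sig = ⟨2 | 1 1 2⟩
  P = {0,6,8}:  v_{0} + v_{6} + v_{8} = v_{1} — sig = ⟨3 | 1⟩
  P = {1,3,8}:  v_{1} + v_{3} + v_{8} = v_{4} — sig = ⟨3 | 1⟩
  P = {0,4,6}:  v_{0} + v_{4} + v_{6} = 2·v_{1} + v_{3} — sig = ⟨3 | 1 2⟩
  P = {0,5,6,7}:  v_{0} + v_{5} + v_{6} + v_{7} = v_{2} — sig = ⟨4 | 1⟩

so the primitive-relation signature multiset is
{ ⟨2 | 0⟩ ×2,  ⟨2 | 1⟩ ×3,  ⟨2 | 1 1⟩,  ⟨2 | 1 1 1⟩,  ⟨2 | 1 1 2⟩,  ⟨3 | 1⟩ ×2,  ⟨3 | 1 2⟩,  ⟨4 | 1⟩ }


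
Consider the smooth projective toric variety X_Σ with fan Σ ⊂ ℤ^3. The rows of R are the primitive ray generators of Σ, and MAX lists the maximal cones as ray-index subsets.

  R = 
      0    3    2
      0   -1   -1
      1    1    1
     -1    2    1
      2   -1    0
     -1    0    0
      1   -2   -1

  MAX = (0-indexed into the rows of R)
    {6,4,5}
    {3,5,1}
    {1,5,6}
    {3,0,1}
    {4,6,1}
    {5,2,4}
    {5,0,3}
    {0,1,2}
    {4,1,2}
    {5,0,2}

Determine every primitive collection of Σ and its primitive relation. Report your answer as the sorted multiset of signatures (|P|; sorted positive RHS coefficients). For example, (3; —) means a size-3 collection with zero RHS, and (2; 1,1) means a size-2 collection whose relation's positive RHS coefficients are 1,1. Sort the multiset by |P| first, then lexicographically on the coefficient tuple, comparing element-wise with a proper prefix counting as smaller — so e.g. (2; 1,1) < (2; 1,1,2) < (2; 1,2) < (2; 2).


Minimal non-faces — 9 found among 7 rays, 10 max cones:

  P={3,6}:  v_{3} + v_{6} = 0 ; sig = (2; —)
  P={0,6}:  v_{0} + v_{6} = v_{2} ; sig = (2; 1)
  P={2,3}:  v_{2} + v_{3} = v_{0} ; sig = (2; 1)
  P={2,6}:  v_{2} + v_{6} = v_{4} ; sig = (2; 1)
  P={3,4}:  v_{3} + v_{4} = v_{2} ; sig = (2; 1)
  P={0,4}:  v_{0} + v_{4} = 2·v_{2} ; sig = (2; 2)
  P={1,2,5}:  v_{1} + v_{2} + v_{5} = 0 ; sig = (3; —)
  P={0,1,5}:  v_{0} + v_{1} + v_{5} = v_{3} ; sig = (3; 1)
  P={1,4,5}:  v_{1} + v_{4} + v_{5} = v_{6} ; sig = (3; 1)

Hence PRS(X_Σ) =
[(2; —), (2; 1), (2; 1), (2; 1), (2; 1), (2; 2), (3; —), (3; 1), (3; 1)]


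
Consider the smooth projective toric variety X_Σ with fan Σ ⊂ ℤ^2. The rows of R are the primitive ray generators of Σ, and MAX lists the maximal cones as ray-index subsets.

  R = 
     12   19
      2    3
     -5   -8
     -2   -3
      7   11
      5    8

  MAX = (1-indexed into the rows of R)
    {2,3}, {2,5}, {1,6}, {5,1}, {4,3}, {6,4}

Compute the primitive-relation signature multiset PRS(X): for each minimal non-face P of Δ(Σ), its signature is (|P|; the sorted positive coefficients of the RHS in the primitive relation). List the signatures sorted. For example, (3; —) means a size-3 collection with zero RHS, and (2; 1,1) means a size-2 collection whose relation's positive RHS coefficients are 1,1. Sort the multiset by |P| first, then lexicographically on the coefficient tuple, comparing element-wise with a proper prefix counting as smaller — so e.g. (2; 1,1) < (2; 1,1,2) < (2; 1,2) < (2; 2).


Primitive collections (9):

  • {2,4}:  v_{2} + v_{4} = 0  →  sig = (2; —)
  • {3,6}:  v_{3} + v_{6} = 0  →  sig = (2; —)
  • {1,3}:  v_{1} + v_{3} = v_{5}  →  sig = (2; 1)
  • {2,6}:  v_{2} + v_{6} = v_{5}  →  sig = (2; 1)
  • {3,5}:  v_{3} + v_{5} = v_{2}  →  sig = (2; 1)
  • {4,5}:  v_{4} + v_{5} = v_{6}  →  sig = (2; 1)
  • {5,6}:  v_{5} + v_{6} = v_{1}  →  sig = (2; 1)
  • {1,2}:  v_{1} + v_{2} = 2·v_{5}  →  sig = (2; 2)
  • {1,4}:  v_{1} + v_{4} = 2·v_{6}  →  sig = (2; 2)

Hence PRS(X_Σ) =
    (2; —)
    (2; —)
    (2; 1)
    (2; 1)
    (2; 1)
    (2; 1)
    (2; 1)
    (2; 2)
    (2; 2)


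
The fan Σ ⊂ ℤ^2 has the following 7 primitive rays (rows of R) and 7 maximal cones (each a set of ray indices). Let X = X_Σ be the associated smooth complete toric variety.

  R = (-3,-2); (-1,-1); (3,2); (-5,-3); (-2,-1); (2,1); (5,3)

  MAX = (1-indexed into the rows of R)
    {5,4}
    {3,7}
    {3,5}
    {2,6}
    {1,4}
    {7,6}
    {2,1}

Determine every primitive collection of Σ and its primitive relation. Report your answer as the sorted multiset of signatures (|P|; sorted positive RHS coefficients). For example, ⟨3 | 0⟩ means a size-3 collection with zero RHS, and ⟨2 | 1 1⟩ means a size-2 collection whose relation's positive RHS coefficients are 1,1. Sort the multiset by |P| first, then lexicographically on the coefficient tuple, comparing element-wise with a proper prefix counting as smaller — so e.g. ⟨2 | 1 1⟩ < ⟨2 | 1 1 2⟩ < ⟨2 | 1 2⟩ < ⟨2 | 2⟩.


Primitive collections (14):

  P = {1,3}:  v_{1} + v_{3} = 0  →  sig = ⟨2 | 0⟩
  P = {4,7}:  v_{4} + v_{7} = 0  →  sig = ⟨2 | 0⟩
  P = {5,6}:  v_{5} + v_{6} = 0  →  sig = ⟨2 | 0⟩
  P = {1,5}:  v_{1} + v_{5} = v_{4}  →  sig = ⟨2 | 1⟩
  P = {1,6}:  v_{1} + v_{6} = v_{2}  →  sig = ⟨2 | 1⟩
  P = {1,7}:  v_{1} + v_{7} = v_{6}  →  sig = ⟨2 | 1⟩
  P = {2,3}:  v_{2} + v_{3} = v_{6}  →  sig = ⟨2 | 1⟩
  P = {2,5}:  v_{2} + v_{5} = v_{1}  →  sig = ⟨2 | 1⟩
  P = {3,4}:  v_{3} + v_{4} = v_{5}  →  sig = ⟨2 | 1⟩
  P = {3,6}:  v_{3} + v_{6} = v_{7}  →  sig = ⟨2 | 1⟩
  P = {4,6}:  v_{4} + v_{6} = v_{1}  →  sig = ⟨2 | 1⟩
  P = {5,7}:  v_{5} + v_{7} = v_{3}  →  sig = ⟨2 | 1⟩
  P = {2,4}:  v_{2} + v_{4} = 2·v_{1}  →  sig = ⟨2 | 2⟩
  P = {2,7}:  v_{2} + v_{7} = 2·v_{6}  →  sig = ⟨2 | 2⟩

so the primitive-relation signature multiset is
{ ⟨2 | 0⟩ ×3,  ⟨2 | 1⟩ ×9,  ⟨2 | 2⟩ ×2 }


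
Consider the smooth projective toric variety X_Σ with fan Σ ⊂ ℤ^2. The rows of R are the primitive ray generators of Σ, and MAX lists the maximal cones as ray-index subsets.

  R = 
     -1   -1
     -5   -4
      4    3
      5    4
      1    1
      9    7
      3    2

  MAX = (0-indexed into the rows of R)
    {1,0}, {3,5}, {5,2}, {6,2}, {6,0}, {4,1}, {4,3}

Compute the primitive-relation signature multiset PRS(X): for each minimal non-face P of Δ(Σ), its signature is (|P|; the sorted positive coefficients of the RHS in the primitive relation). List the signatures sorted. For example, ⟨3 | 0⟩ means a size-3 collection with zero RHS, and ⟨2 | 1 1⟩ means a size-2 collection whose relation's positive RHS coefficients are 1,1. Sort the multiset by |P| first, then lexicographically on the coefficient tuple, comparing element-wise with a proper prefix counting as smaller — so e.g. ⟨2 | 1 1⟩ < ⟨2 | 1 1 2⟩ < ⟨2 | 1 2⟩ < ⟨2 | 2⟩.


Primitive collections (14):

  • {0,4}:  v_{0} + v_{4} = 0  →  sig = ⟨2 | 0⟩
  • {1,3}:  v_{1} + v_{3} = 0  →  sig = ⟨2 | 0⟩
  • {0,2}:  v_{0} + v_{2} = v_{6}  →  sig = ⟨2 | 1⟩
  • {0,3}:  v_{0} + v_{3} = v_{2}  →  sig = ⟨2 | 1⟩
  • {1,2}:  v_{1} + v_{2} = v_{0}  →  sig = ⟨2 | 1⟩
  • {1,5}:  v_{1} + v_{5} = v_{2}  →  sig = ⟨2 | 1⟩
  • {2,3}:  v_{2} + v_{3} = v_{5}  →  sig = ⟨2 | 1⟩
  • {2,4}:  v_{2} + v_{4} = v_{3}  →  sig = ⟨2 | 1⟩
  • {4,6}:  v_{4} + v_{6} = v_{2}  →  sig = ⟨2 | 1⟩
  • {0,5}:  v_{0} + v_{5} = 2·v_{2}  →  sig = ⟨2 | 2⟩
  • {1,6}:  v_{1} + v_{6} = 2·v_{0}  →  sig = ⟨2 | 2⟩
  • {3,6}:  v_{3} + v_{6} = 2·v_{2}  →  sig = ⟨2 | 2⟩
  • {4,5}:  v_{4} + v_{5} = 2·v_{3}  →  sig = ⟨2 | 2⟩
  • {5,6}:  v_{5} + v_{6} = 3·v_{2}  →  sig = ⟨2 | 3⟩

Signatures (|P|; sorted positive RHS coefficients), sorted:
{ ⟨2 | 0⟩ ×2,  ⟨2 | 1⟩ ×7,  ⟨2 | 2⟩ ×4,  ⟨2 | 3⟩ }


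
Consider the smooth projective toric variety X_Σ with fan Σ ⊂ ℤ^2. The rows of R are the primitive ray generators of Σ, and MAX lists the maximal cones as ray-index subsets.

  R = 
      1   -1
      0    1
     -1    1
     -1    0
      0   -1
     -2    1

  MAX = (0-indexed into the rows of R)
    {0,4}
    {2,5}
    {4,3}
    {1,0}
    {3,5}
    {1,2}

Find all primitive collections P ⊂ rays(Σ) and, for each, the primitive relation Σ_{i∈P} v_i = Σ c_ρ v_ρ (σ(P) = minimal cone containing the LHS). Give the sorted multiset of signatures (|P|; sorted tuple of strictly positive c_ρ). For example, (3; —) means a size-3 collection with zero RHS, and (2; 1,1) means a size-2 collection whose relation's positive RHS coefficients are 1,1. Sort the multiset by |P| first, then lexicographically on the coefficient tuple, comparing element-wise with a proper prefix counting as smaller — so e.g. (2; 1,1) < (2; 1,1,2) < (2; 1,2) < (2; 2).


Primitive collections (9):

  P = {0,2}:  v_{0} + v_{2} = 0  ⇒ sig = (2; —)
  P = {1,4}:  v_{1} + v_{4} = 0  ⇒ sig = (2; —)
  P = {0,3}:  v_{0} + v_{3} = v_{4}  ⇒ sig = (2; 1)
  P = {0,5}:  v_{0} + v_{5} = v_{3}  ⇒ sig = (2; 1)
  P = {1,3}:  v_{1} + v_{3} = v_{2}  ⇒ sig = (2; 1)
  P = {2,3}:  v_{2} + v_{3} = v_{5}  ⇒ sig = (2; 1)
  P = {2,4}:  v_{2} + v_{4} = v_{3}  ⇒ sig = (2; 1)
  P = {1,5}:  v_{1} + v_{5} = 2·v_{2}  ⇒ sig = (2; 2)
  P = {4,5}:  v_{4} + v_{5} = 2·v_{3}  ⇒ sig = (2; 2)

so the primitive-relation signature multiset is
{ (2; —) ×2,  (2; 1) ×5,  (2; 2) ×2 }


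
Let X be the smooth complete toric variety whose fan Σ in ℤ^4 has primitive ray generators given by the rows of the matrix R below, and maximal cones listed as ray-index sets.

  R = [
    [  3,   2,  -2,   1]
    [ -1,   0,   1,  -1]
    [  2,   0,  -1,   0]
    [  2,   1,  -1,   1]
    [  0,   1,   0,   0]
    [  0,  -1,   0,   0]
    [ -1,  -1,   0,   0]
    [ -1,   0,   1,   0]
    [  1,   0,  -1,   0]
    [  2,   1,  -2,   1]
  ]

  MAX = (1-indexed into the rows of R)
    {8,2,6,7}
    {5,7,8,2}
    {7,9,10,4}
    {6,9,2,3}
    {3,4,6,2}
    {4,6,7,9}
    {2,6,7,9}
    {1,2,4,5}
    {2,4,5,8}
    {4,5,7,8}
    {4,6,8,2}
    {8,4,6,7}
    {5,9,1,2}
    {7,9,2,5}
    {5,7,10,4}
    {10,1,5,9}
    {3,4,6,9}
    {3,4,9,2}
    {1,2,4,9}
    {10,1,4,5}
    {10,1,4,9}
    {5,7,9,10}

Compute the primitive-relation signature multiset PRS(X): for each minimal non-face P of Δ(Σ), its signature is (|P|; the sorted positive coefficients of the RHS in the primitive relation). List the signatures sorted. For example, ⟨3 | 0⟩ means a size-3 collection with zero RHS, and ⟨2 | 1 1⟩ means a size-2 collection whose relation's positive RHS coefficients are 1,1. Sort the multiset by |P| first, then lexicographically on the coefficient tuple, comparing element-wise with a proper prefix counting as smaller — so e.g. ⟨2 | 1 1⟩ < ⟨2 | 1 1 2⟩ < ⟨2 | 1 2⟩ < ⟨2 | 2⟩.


The 16 primitive collections of Σ (r=10, n=4):

  {5,6}:  v_{5} + v_{6} = 0  →  sig = ⟨2 | 0⟩
  {8,9}:  v_{8} + v_{9} = 0  →  sig = ⟨2 | 0⟩
  {1,7}:  v_{1} + v_{7} = v_{10}  →  sig = ⟨2 | 1⟩
  {1,6}:  v_{1} + v_{6} = v_{4} + v_{9}  →  sig = ⟨2 | 1 1⟩
  {1,8}:  v_{1} + v_{8} = v_{4} + v_{5}  →  sig = ⟨2 | 1 1⟩
  {2,10}:  v_{2} + v_{10} = v_{5} + v_{9}  →  sig = ⟨2 | 1 1⟩
  {3,7}:  v_{3} + v_{7} = v_{6} + v_{9}  →  sig = ⟨2 | 1 1⟩
  {3,5}:  v_{3} + v_{5} = v_{2} + v_{4} + v_{9}  →  sig = ⟨2 | 1 1 1⟩
  {3,8}:  v_{3} + v_{8} = v_{2} + v_{4} + v_{6}  →  sig = ⟨2 | 1 1 1⟩
  {6,10}:  v_{6} + v_{10} = v_{4} + v_{7} + v_{9}  →  sig = ⟨2 | 1 1 1⟩
  {8,10}:  v_{8} + v_{10} = v_{4} + v_{5} + v_{7}  →  sig = ⟨2 | 1 1 1⟩
  {3,10}:  v_{3} + v_{10} = v_{4} + 2·v_{9}  →  sig = ⟨2 | 1 2⟩
  {1,3}:  v_{1} + v_{3} = v_{2} + 2·v_{4} + 2·v_{9}  →  sig = ⟨2 | 1 2 2⟩
  {2,4,7}:  v_{2} + v_{4} + v_{7} = 0  →  sig = ⟨3 | 0⟩
  {4,5,9}:  v_{4} + v_{5} + v_{9} = v_{1}  →  sig = ⟨3 | 1⟩
  {2,4,6,9}:  v_{2} + v_{4} + v_{6} + v_{9} = v_{3}  →  sig = ⟨4 | 1⟩

Hence PRS(X_Σ) =
    |P|=2: 13 collections, coeffs (), (), (1), (1,1), (1,1), (1,1), (1,1), (1,1,1), (1,1,1), (1,1,1), (1,1,1), (1,2), (1,2,2)
    |P|=3: 2 collections, coeffs (), (1)
    |P|=4: 1 collection, coeffs (1)


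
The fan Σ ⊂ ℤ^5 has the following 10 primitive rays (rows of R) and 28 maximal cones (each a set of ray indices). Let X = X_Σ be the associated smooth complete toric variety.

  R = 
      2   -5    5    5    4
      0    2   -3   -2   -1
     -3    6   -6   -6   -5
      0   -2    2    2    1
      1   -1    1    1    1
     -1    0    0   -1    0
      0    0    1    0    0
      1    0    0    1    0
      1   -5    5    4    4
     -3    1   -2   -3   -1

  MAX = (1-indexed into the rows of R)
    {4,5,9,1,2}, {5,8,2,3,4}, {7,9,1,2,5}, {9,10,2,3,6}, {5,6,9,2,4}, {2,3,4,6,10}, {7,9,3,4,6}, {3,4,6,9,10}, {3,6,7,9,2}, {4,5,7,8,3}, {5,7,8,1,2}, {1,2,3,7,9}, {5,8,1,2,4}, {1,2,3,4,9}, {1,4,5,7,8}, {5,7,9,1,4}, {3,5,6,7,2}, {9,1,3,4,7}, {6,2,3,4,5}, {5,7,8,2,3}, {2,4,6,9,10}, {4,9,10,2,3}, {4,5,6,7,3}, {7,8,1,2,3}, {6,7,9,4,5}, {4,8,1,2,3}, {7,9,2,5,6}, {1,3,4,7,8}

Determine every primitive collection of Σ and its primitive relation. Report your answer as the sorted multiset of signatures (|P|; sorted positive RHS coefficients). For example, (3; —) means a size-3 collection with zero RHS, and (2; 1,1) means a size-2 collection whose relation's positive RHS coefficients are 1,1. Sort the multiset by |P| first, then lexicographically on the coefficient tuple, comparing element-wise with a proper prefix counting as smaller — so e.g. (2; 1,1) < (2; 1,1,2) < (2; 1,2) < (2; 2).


Minimal non-faces — 11 found among 10 rays, 28 max cones:

  {6,8}:  v_{6} + v_{8} = 0  →  sig = (2; —)
  {1,6}:  v_{1} + v_{6} = v_{9}  →  sig = (2; 1)
  {8,9}:  v_{8} + v_{9} = v_{1}  →  sig = (2; 1)
  {7,10}:  v_{7} + v_{10} = v_{3} + v_{6} + v_{9}  →  sig = (2; 1,1,1)
  {8,10}:  v_{8} + v_{10} = v_{2} + v_{3} + v_{4} + v_{9}  →  sig = (2; 1,1,1,1)
  {1,10}:  v_{1} + v_{10} = v_{2} + v_{3} + v_{4} + 2·v_{9}  →  sig = (2; 1,1,1,2)
  {5,10}:  v_{5} + v_{10} = v_{2} + v_{4} + 2·v_{6}  →  sig = (2; 1,1,2)
  {1,3,5}:  v_{1} + v_{3} + v_{5} = 0  →  sig = (3; —)
  {2,4,7}:  v_{2} + v_{4} + v_{7} = 0  →  sig = (3; —)
  {3,5,9}:  v_{3} + v_{5} + v_{9} = v_{6}  →  sig = (3; 1)
  {2,3,4,6,9}:  v_{2} + v_{3} + v_{4} + v_{6} + v_{9} = v_{10}  →  sig = (5; 1)

so the primitive-relation signature multiset is
[(2; —), (2; 1), (2; 1), (2; 1,1,1), (2; 1,1,1,1), (2; 1,1,1,2), (2; 1,1,2), (3; —), (3; —), (3; 1), (5; 1)]


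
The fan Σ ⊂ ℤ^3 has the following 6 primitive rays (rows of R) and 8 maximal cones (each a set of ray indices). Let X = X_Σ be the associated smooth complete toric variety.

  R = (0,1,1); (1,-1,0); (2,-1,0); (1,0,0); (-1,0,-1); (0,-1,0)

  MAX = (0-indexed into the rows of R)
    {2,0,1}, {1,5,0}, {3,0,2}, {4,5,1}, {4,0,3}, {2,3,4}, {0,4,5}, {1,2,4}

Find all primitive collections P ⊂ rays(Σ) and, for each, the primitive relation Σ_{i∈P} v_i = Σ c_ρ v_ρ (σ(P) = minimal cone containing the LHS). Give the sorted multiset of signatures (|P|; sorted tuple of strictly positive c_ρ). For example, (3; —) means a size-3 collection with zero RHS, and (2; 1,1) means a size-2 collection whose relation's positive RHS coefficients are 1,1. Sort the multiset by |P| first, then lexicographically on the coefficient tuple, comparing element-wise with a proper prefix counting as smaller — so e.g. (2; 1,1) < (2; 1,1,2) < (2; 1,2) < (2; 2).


|primitive collections| = 5. Relations:

  • {1,3}:  v_{1} + v_{3} = v_{2}  so sig = (2; 1)
  • {3,5}:  v_{3} + v_{5} = v_{1}  so sig = (2; 1)
  • {2,5}:  v_{2} + v_{5} = 2·v_{1}  so sig = (2; 2)
  • {0,1,4}:  v_{0} + v_{1} + v_{4} = 0  so sig = (3; —)
  • {0,2,4}:  v_{0} + v_{2} + v_{4} = v_{3}  so sig = (3; 1)

Hence PRS(X_Σ) =
    |P|=2: 3 collections, coeffs (1), (1), (2)
    |P|=3: 2 collections, coeffs (), (1)


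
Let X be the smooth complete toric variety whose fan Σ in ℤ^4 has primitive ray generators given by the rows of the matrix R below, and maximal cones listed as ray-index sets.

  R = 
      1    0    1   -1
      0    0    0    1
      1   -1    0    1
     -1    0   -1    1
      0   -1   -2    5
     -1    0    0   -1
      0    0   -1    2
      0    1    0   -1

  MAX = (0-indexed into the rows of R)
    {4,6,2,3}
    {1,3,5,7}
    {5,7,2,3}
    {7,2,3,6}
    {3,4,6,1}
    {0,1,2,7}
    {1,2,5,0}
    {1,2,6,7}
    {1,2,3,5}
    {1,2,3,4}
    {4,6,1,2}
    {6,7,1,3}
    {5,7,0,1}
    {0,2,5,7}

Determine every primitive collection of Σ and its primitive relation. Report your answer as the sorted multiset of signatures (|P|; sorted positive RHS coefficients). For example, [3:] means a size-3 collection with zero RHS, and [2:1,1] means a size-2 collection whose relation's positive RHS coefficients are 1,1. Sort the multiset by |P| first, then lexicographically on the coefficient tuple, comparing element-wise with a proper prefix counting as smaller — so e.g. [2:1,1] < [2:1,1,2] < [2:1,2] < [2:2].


9 collections generate NE(X_Σ); each relation:

  {0,3}:  v_{0} + v_{3} = 0  →  sig = [2:]
  {5,6}:  v_{5} + v_{6} = v_{3}  →  sig = [2:1]
  {0,4}:  v_{0} + v_{4} = v_{1} + v_{2} + v_{6}  →  sig = [2:1,1,1]
  {0,6}:  v_{0} + v_{6} = v_{1} + v_{2} + v_{7}  →  sig = [2:1,1,1]
  {4,5}:  v_{4} + v_{5} = v_{1} + v_{2} + 2·v_{3}  →  sig = [2:1,1,2]
  {4,7}:  v_{4} + v_{7} = 2·v_{6}  →  sig = [2:2]
  {1,2,5,7}:  v_{1} + v_{2} + v_{5} + v_{7} = 0  →  sig = [4:]
  {1,2,3,6}:  v_{1} + v_{2} + v_{3} + v_{6} = v_{4}  →  sig = [4:1]
  {1,2,3,7}:  v_{1} + v_{2} + v_{3} + v_{7} = v_{6}  →  sig = [4:1]

Signatures (|P|; sorted positive RHS coefficients), sorted:
[[2:], [2:1], [2:1,1,1], [2:1,1,1], [2:1,1,2], [2:2], [4:], [4:1], [4:1]]


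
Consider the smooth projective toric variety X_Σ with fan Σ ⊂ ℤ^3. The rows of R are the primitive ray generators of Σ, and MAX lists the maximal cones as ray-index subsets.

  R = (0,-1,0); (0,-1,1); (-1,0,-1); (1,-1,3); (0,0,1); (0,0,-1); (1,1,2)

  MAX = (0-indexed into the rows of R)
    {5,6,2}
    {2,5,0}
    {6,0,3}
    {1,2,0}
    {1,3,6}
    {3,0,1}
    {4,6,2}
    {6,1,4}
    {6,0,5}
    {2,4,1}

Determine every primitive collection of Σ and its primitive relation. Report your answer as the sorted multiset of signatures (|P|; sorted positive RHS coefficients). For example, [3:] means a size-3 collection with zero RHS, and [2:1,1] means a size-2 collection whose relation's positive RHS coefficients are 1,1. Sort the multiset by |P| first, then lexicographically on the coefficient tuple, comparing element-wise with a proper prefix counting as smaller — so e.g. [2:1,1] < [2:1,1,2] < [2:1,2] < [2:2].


Primitive collections (9):

  P = {4,5}:  v_{4} + v_{5} = 0  so sig = [2:]
  P = {0,4}:  v_{0} + v_{4} = v_{1}  so sig = [2:1]
  P = {1,5}:  v_{1} + v_{5} = v_{0}  so sig = [2:1]
  P = {2,3}:  v_{2} + v_{3} = v_{1} + v_{4}  so sig = [2:1,1]
  P = {3,4}:  v_{3} + v_{4} = 2·v_{1} + v_{6}  so sig = [2:1,2]
  P = {3,5}:  v_{3} + v_{5} = 2·v_{0} + v_{6}  so sig = [2:1,2]
  P = {0,1,6}:  v_{0} + v_{1} + v_{6} = v_{3}  so sig = [3:1]
  P = {0,2,6}:  v_{0} + v_{2} + v_{6} = v_{4}  so sig = [3:1]
  P = {1,2,6}:  v_{1} + v_{2} + v_{6} = 2·v_{4}  so sig = [3:2]

Signatures (|P|; sorted positive RHS coefficients), sorted:
{ [2:],  [2:1] ×2,  [2:1,1],  [2:1,2] ×2,  [3:1] ×2,  [3:2] }


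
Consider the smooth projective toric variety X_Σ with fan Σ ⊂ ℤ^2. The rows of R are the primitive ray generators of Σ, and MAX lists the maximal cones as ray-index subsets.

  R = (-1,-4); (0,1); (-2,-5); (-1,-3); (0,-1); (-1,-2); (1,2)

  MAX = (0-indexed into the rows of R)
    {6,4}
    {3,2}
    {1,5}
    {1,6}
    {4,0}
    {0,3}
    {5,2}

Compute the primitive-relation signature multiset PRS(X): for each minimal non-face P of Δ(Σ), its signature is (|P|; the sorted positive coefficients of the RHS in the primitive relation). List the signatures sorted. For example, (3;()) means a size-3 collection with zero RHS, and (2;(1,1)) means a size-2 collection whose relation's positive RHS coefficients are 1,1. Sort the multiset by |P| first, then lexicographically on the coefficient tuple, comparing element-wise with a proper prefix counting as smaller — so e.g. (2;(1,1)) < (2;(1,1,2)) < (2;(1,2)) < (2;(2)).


Δ(Σ) — 7 vertices, 14 min non-faces:

  • {1,4}:  v_{1} + v_{4} = 0  ⟹  sig = (2;())
  • {5,6}:  v_{5} + v_{6} = 0  ⟹  sig = (2;())
  • {0,1}:  v_{0} + v_{1} = v_{3}  ⟹  sig = (2;(1))
  • {1,3}:  v_{1} + v_{3} = v_{5}  ⟹  sig = (2;(1))
  • {2,6}:  v_{2} + v_{6} = v_{3}  ⟹  sig = (2;(1))
  • {3,4}:  v_{3} + v_{4} = v_{0}  ⟹  sig = (2;(1))
  • {3,5}:  v_{3} + v_{5} = v_{2}  ⟹  sig = (2;(1))
  • {3,6}:  v_{3} + v_{6} = v_{4}  ⟹  sig = (2;(1))
  • {4,5}:  v_{4} + v_{5} = v_{3}  ⟹  sig = (2;(1))
  • {0,5}:  v_{0} + v_{5} = 2·v_{3}  ⟹  sig = (2;(2))
  • {0,6}:  v_{0} + v_{6} = 2·v_{4}  ⟹  sig = (2;(2))
  • {1,2}:  v_{1} + v_{2} = 2·v_{5}  ⟹  sig = (2;(2))
  • {2,4}:  v_{2} + v_{4} = 2·v_{3}  ⟹  sig = (2;(2))
  • {0,2}:  v_{0} + v_{2} = 3·v_{3}  ⟹  sig = (2;(3))

Signatures (|P|; sorted positive RHS coefficients), sorted:
[(2;()), (2;()), (2;(1)), (2;(1)), (2;(1)), (2;(1)), (2;(1)), (2;(1)), (2;(1)), (2;(2)), (2;(2)), (2;(2)), (2;(2)), (2;(3))]
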